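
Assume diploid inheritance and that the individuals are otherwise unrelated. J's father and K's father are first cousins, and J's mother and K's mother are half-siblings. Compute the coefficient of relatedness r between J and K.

0.09375

Relatedness sums over independent paths through distinct common ancestors.
J and K are related in two ways: second cousins through their fathers (r = 1/32) and half first cousins through their mothers (r = 1/16).
r = 1/32 + 1/16 = 0.09375.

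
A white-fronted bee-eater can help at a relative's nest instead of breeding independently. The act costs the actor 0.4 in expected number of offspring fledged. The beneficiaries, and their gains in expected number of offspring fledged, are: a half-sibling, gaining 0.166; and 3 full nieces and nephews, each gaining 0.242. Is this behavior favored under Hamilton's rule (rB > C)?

No

Hamilton's rule: the trait is favored when the sum of r·B over every recipient exceeds the actor's cost C.
r to a half-sibling = 1/4 (half-sibs share one parent — one path of length 2: r = (1/2)^2 = 1/4).
r to a full niece or nephew = 1/4 (full aunt/uncle↔niece/nephew: two paths of length 3 through the shared grandparent pair: r = 2·(1/2)^3 = 1/4).
Summing one r·B term per recipient: 1·0.25·0.166 + 3·0.25·0.242 = 0.223.
0.223 < 0.4: the indirect benefit is less than the cost.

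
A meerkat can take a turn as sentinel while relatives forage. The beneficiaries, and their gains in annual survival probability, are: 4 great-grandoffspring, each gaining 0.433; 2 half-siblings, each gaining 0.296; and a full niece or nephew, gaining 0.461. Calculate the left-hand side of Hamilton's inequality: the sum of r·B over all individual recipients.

0.47975

r to a great-grandoffspring = 1/8 (three parent–offspring links: r = (1/2)^3 = 1/8).
r to a half-sibling = 1/4 (half-sibs share one parent — one path of length 2: r = (1/2)^2 = 1/4).
r to a full niece or nephew = 1/4 (full aunt/uncle↔niece/nephew: two paths of length 3 through the shared grandparent pair: r = 2·(1/2)^3 = 1/4).
Summing one r·B term per recipient: 4·0.125·0.433 + 2·0.25·0.296 + 1·0.25·0.461 = 0.47975.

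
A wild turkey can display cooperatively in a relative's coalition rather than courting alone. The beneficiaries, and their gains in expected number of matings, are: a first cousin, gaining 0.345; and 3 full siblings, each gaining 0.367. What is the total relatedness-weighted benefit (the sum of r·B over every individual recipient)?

0.593625

r to a first cousin = 0.125 (first cousins share one grandparent pair — two paths of length 4: r = 2·(1/2)^4 = 1/8).
r to a full sibling = 0.5 (full sibs share both parents — two paths of length 2: r = 2·(1/2)^2 = 1/2).
Summing one r·B term per recipient: 1·0.125·0.345 + 3·0.5·0.367 = 0.593625.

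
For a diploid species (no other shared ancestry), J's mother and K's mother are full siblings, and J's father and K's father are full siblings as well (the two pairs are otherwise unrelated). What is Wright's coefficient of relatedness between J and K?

0.25

With two independent routes of shared ancestry, r is the sum of the two contributions.
J and K are related in two ways: first cousins through their mothers (r = 1/8) and first cousins through their fathers (r = 1/8) — i.e. double first cousins.
r = 1/8 + 1/8 = 1/4 = 0.25.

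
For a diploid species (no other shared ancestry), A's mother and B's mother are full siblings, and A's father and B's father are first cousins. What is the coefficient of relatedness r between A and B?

0.15625

Relatedness sums over independent paths through distinct common ancestors.
A and B are related in two ways: first cousins through their mothers (r = 1/8) and second cousins through their fathers (r = 1/32).
r = 1/8 + 1/32 = 0.15625.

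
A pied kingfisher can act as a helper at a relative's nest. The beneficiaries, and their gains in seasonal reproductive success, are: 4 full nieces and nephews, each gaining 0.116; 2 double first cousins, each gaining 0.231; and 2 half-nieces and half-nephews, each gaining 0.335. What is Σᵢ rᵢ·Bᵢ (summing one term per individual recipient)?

r to a full niece or nephew = 1/4 (full aunt/uncle↔niece/nephew: two paths of length 3 through the shared grandparent pair: r = 2·(1/2)^3 = 1/4).
r to a double first cousin = 0.25 (double first cousins share both grandparent pairs — four paths of length 4: r = 4·(1/2)^4 = 1/4).
r to a half-niece or half-nephew = 1/8 (half-aunt/uncle↔niece/nephew: one path of length 3: r = (1/2)^3 = 1/8).
Summing one r·B term per recipient: 4·0.25·0.116 + 2·0.25·0.231 + 2·0.125·0.335 = 0.31525.

0.31525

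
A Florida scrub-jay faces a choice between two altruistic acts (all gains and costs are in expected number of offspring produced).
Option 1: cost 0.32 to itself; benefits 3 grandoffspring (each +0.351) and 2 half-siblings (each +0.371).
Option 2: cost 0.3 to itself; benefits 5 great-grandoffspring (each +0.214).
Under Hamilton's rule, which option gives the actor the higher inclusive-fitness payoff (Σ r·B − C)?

Option 1

Option 1: r to a grandoffspring = 0.25.
Option 1: r to a half-sibling = 0.25.
Option 1: Σ r·B − C = (3·0.25·0.351 + 2·0.25·0.371) − 0.32 = 0.12875.
Option 2: r to a great-grandoffspring = 0.125.
Option 2: Σ r·B − C = (5·0.125·0.214) − 0.3 = -0.16625.
Option 1 has the higher net inclusive-fitness payoff.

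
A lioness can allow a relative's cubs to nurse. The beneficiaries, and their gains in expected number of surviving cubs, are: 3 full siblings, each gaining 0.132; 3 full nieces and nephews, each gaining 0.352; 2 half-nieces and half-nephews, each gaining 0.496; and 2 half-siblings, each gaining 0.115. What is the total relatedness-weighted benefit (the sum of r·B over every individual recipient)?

0.6435

r to a full sibling = 1/2 (full sibs share both parents — two paths of length 2: r = 2·(1/2)^2 = 1/2).
r to a full niece or nephew = 0.25 (full aunt/uncle↔niece/nephew: two paths of length 3 through the shared grandparent pair: r = 2·(1/2)^3 = 1/4).
r to a half-niece or half-nephew = 1/8 (half-aunt/uncle↔niece/nephew: one path of length 3: r = (1/2)^3 = 1/8).
r to a half-sibling = 1/4 (half-sibs share one parent — one path of length 2: r = (1/2)^2 = 1/4).
Summing one r·B term per recipient: 3·0.5·0.132 + 3·0.25·0.352 + 2·0.125·0.496 + 2·0.25·0.115 = 0.6435.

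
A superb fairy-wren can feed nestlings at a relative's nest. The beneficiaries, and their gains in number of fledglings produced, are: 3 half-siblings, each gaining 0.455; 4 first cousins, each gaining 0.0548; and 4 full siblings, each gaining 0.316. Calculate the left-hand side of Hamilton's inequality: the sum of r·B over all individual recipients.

r to a half-sibling = 1/4 (half-sibs share one parent — one path of length 2: r = (1/2)^2 = 1/4).
r to a first cousin = 1/8 (first cousins share one grandparent pair — two paths of length 4: r = 2·(1/2)^4 = 1/8).
r to a full sibling = 0.5 (full sibs share both parents — two paths of length 2: r = 2·(1/2)^2 = 1/2).
Summing one r·B term per recipient: 3·0.25·0.455 + 4·0.125·0.0548 + 4·0.5·0.316 = 1.00065.

1.00065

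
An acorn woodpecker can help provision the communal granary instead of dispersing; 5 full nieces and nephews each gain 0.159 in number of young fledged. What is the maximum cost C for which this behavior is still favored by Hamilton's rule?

0.19875

r to a full niece or nephew = 0.25 (full aunt/uncle↔niece/nephew: two paths of length 3 through the shared grandparent pair: r = 2·(1/2)^3 = 1/4).
Hamilton's rule: n·r·B > C, so the trait is favored while C < n·r·B = 5·0.25·0.159 = 0.19875.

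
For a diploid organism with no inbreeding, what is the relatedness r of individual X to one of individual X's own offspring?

0.5

Each parent–offspring link contributes a factor of 1/2, and independent paths through distinct common ancestors add.
One parent–offspring link: r = (1/2)^1 = 1/2.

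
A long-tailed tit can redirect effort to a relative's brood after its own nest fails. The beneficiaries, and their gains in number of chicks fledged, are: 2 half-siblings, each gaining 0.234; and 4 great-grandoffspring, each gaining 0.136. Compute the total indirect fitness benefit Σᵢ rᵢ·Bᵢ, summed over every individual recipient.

0.185

r to a half-sibling = 0.25 (half-sibs share one parent — one path of length 2: r = (1/2)^2 = 1/4).
r to a great-grandoffspring = 0.125 (three parent–offspring links: r = (1/2)^3 = 1/8).
Summing one r·B term per recipient: 2·0.25·0.234 + 4·0.125·0.136 = 0.185.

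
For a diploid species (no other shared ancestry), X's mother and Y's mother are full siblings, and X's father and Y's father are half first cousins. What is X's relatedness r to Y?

Relatedness sums over independent paths through distinct common ancestors.
X and Y are related in two ways: first cousins through their mothers (r = 1/8) and half second cousins through their fathers (r = 1/64).
r = 1/8 + 1/64 = 9/64 = 0.140625.

0.140625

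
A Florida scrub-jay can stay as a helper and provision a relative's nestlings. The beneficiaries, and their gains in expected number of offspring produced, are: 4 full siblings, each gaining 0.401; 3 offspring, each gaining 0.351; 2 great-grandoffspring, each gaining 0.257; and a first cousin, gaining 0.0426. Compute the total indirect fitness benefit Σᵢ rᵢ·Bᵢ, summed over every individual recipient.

1.398075

r to a full sibling = 0.5 (full sibs share both parents — two paths of length 2: r = 2·(1/2)^2 = 1/2).
r to an offspring = 0.5 (one parent–offspring link: r = (1/2)^1 = 1/2).
r to a great-grandoffspring = 0.125 (three parent–offspring links: r = (1/2)^3 = 1/8).
r to a first cousin = 0.125 (first cousins share one grandparent pair — two paths of length 4: r = 2·(1/2)^4 = 1/8).
Summing one r·B term per recipient: 4·0.5·0.401 + 3·0.5·0.351 + 2·0.125·0.257 + 1·0.125·0.0426 = 1.398075.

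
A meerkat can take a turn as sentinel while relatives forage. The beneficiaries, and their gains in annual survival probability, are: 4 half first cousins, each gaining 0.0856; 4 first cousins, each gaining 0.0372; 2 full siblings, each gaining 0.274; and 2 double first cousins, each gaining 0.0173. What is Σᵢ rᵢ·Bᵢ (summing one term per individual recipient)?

0.32265

r to a half first cousin = 1/16 (half first cousins share one grandparent — one path of length 4: r = (1/2)^4 = 1/16).
r to a first cousin = 0.125 (first cousins share one grandparent pair — two paths of length 4: r = 2·(1/2)^4 = 1/8).
r to a full sibling = 0.5 (full sibs share both parents — two paths of length 2: r = 2·(1/2)^2 = 1/2).
r to a double first cousin = 0.25 (double first cousins share both grandparent pairs — four paths of length 4: r = 4·(1/2)^4 = 1/4).
Summing one r·B term per recipient: 4·0.0625·0.0856 + 4·0.125·0.0372 + 2·0.5·0.274 + 2·0.25·0.0173 = 0.32265.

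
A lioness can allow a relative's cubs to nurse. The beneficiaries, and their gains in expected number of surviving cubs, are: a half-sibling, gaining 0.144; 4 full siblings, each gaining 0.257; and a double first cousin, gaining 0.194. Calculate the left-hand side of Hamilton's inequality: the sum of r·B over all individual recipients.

r to a half-sibling = 1/4 (half-sibs share one parent — one path of length 2: r = (1/2)^2 = 1/4).
r to a full sibling = 0.5 (full sibs share both parents — two paths of length 2: r = 2·(1/2)^2 = 1/2).
r to a double first cousin = 0.25 (double first cousins share both grandparent pairs — four paths of length 4: r = 4·(1/2)^4 = 1/4).
Summing one r·B term per recipient: 1·0.25·0.144 + 4·0.5·0.257 + 1·0.25·0.194 = 0.5985.

0.5985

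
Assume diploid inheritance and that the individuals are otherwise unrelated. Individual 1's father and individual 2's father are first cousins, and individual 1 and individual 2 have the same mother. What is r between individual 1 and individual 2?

With two independent routes of shared ancestry, r is the sum of the two contributions.
Individual 1 and individual 2 are related in two ways: second cousins through their fathers (r = 1/32) and half-sibs through their shared mother (r = 1/4).
r = 1/32 + 1/4 = 9/32 = 0.28125.

0.28125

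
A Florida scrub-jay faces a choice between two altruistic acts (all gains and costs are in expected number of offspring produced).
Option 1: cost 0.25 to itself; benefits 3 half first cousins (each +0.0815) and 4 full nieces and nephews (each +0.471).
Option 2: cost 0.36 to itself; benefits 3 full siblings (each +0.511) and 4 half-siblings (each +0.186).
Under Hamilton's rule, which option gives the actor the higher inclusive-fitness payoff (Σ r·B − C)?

Option 1: r to a half first cousin = 0.0625.
Option 1: r to a full niece or nephew = 0.25.
Option 1: Σ r·B − C = (3·0.0625·0.0815 + 4·0.25·0.471) − 0.25 = 0.23628125.
Option 2: r to a full sibling = 0.5.
Option 2: r to a half-sibling = 0.25.
Option 2: Σ r·B − C = (3·0.5·0.511 + 4·0.25·0.186) − 0.36 = 0.5925.
Option 2 has the higher net inclusive-fitness payoff.

Option 2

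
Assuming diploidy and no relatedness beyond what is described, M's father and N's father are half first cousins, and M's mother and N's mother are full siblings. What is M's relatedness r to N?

0.140625

With two independent routes of shared ancestry, r is the sum of the two contributions.
M and N are related in two ways: half second cousins through their fathers (r = 1/64) and first cousins through their mothers (r = 1/8).
r = 1/64 + 1/8 = 9/64 = 0.140625.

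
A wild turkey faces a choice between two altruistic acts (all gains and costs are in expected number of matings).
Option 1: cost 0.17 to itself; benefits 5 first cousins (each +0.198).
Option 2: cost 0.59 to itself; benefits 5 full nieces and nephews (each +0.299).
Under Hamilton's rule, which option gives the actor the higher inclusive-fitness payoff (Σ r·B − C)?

Option 1: r to a first cousin = 0.125.
Option 1: Σ r·B − C = (5·0.125·0.198) − 0.17 = -0.04625.
Option 2: r to a full niece or nephew = 0.25.
Option 2: Σ r·B − C = (5·0.25·0.299) − 0.59 = -0.21625.
Option 1 has the higher net inclusive-fitness payoff.

Option 1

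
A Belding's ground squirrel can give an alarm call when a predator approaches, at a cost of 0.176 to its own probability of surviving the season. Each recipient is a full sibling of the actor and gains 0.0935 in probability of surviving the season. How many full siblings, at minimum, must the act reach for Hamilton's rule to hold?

4

r to a full sibling = 1/2 (full sibs share both parents — two paths of length 2: r = 2·(1/2)^2 = 1/2).
Hamilton's rule: n·r·B > C  ⇒  n > C/(r·B) = 0.176/(0.5·0.0935) = 3.765.
The smallest integer exceeding 3.765 is 4.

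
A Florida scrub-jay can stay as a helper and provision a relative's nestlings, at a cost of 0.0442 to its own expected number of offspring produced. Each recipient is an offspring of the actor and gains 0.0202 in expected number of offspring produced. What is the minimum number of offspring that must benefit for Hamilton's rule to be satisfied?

5

r to an offspring = 1/2 (one parent–offspring link: r = (1/2)^1 = 1/2).
Hamilton's rule: n·r·B > C  ⇒  n > C/(r·B) = 0.0442/(0.5·0.0202) = 4.376.
The smallest integer exceeding 4.376 is 5.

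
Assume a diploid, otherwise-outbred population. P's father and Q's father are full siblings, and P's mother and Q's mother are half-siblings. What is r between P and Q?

Relatedness sums over independent paths through distinct common ancestors.
P and Q are related in two ways: first cousins through their fathers (r = 1/8) and half first cousins through their mothers (r = 1/16).
r = 1/8 + 1/16 = 3/16 = 0.1875.

0.1875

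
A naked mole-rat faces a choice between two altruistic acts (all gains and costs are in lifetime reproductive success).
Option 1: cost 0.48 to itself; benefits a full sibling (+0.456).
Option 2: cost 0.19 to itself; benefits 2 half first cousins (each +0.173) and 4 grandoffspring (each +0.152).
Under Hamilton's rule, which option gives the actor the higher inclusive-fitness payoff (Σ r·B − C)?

Option 2

Option 1: r to a full sibling = 0.5.
Option 1: Σ r·B − C = (1·0.5·0.456) − 0.48 = -0.252.
Option 2: r to a half first cousin = 0.0625.
Option 2: r to a grandoffspring = 0.25.
Option 2: Σ r·B − C = (2·0.0625·0.173 + 4·0.25·0.152) − 0.19 = -0.016375.
Option 2 has the higher net inclusive-fitness payoff.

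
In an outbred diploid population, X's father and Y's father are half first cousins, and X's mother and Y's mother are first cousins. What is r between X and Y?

0.046875

Relatedness sums over independent paths through distinct common ancestors.
X and Y are related in two ways: half second cousins through their fathers (r = 1/64) and second cousins through their mothers (r = 1/32).
r = 1/64 + 1/32 = 0.046875.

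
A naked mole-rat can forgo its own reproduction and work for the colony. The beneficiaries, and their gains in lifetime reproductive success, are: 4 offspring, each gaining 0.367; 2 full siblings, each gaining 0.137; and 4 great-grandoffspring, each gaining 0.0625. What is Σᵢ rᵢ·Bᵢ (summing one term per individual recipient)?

0.90225

r to an offspring = 1/2 (one parent–offspring link: r = (1/2)^1 = 1/2).
r to a full sibling = 0.5 (full sibs share both parents — two paths of length 2: r = 2·(1/2)^2 = 1/2).
r to a great-grandoffspring = 0.125 (three parent–offspring links: r = (1/2)^3 = 1/8).
Summing one r·B term per recipient: 4·0.5·0.367 + 2·0.5·0.137 + 4·0.125·0.0625 = 0.90225.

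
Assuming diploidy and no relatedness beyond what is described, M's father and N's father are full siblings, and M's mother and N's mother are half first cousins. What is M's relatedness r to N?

0.140625

Relatedness sums over independent paths through distinct common ancestors.
M and N are related in two ways: first cousins through their fathers (r = 1/8) and half second cousins through their mothers (r = 1/64).
r = 1/8 + 1/64 = 9/64 = 0.140625.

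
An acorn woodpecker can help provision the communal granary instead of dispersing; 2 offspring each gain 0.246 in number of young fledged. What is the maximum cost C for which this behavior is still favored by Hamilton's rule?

0.246

r to an offspring = 0.5 (one parent–offspring link: r = (1/2)^1 = 1/2).
Hamilton's rule: n·r·B > C, so the trait is favored while C < n·r·B = 2·0.5·0.246 = 0.246.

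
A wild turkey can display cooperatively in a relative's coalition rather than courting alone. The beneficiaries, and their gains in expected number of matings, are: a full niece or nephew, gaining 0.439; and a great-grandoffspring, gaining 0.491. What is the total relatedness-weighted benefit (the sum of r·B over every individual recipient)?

r to a full niece or nephew = 0.25 (full aunt/uncle↔niece/nephew: two paths of length 3 through the shared grandparent pair: r = 2·(1/2)^3 = 1/4).
r to a great-grandoffspring = 1/8 (three parent–offspring links: r = (1/2)^3 = 1/8).
Summing one r·B term per recipient: 1·0.25·0.439 + 1·0.125·0.491 = 0.171125.

0.171125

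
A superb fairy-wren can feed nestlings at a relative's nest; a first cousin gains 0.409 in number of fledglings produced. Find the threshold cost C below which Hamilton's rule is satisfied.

r to a first cousin = 0.125 (first cousins share one grandparent pair — two paths of length 4: r = 2·(1/2)^4 = 1/8).
Hamilton's rule: n·r·B > C, so the trait is favored while C < n·r·B = 1·0.125·0.409 = 0.051125.

0.051125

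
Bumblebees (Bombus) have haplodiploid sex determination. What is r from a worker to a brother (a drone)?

Her haploid brother carries none of their father's genes and a random half of their mother's genome; that half matches the maternal half of her own genome with probability 1/2: r = 1/2 · 1/2 = 1/4.

0.25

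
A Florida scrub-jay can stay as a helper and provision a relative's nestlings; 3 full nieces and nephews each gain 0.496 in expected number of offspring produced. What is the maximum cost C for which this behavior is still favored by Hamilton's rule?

0.372

r to a full niece or nephew = 1/4 (full aunt/uncle↔niece/nephew: two paths of length 3 through the shared grandparent pair: r = 2·(1/2)^3 = 1/4).
Hamilton's rule: n·r·B > C, so the trait is favored while C < n·r·B = 3·0.25·0.496 = 0.372.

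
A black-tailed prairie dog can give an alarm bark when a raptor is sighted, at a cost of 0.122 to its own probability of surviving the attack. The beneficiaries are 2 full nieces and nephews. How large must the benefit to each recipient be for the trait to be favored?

r to a full niece or nephew = 1/4 (full aunt/uncle↔niece/nephew: two paths of length 3 through the shared grandparent pair: r = 2·(1/2)^3 = 1/4).
Hamilton's rule with n recipients of equal r: n·r·B > C, so B > C/(n·r) = 0.122/(2·0.25) = 0.244.

0.244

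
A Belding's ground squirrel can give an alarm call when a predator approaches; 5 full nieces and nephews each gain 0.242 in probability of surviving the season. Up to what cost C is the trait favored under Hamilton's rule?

0.3025

r to a full niece or nephew = 0.25 (full aunt/uncle↔niece/nephew: two paths of length 3 through the shared grandparent pair: r = 2·(1/2)^3 = 1/4).
Hamilton's rule: n·r·B > C, so the trait is favored while C < n·r·B = 5·0.25·0.242 = 0.3025.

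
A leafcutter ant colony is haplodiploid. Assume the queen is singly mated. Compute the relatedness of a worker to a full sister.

0.75

Haplodiploid full sisters inherit their father's entire haploid genome identically (contributing 1/2) and on average half of their mother's contribution (1/2 · 1/2 = 1/4); r = 1/2 + 1/4 = 3/4.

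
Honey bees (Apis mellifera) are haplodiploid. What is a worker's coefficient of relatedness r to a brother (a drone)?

Her haploid brother carries none of their father's genes and a random half of their mother's genome; that half matches the maternal half of her own genome with probability 1/2: r = 1/2 · 1/2 = 1/4.

0.25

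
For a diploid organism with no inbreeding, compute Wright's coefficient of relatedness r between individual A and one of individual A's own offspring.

0.5

Each parent–offspring link contributes a factor of 1/2, and independent paths through distinct common ancestors add.
One parent–offspring link: r = (1/2)^1 = 1/2.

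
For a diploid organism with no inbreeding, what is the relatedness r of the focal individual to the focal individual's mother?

0.5

Each parent–offspring link contributes a factor of 1/2, and independent paths through distinct common ancestors add.
One parent–offspring link: r = (1/2)^1 = 1/2.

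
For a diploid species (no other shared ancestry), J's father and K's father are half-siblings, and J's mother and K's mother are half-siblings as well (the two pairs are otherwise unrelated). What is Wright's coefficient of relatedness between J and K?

Independent pedigree routes through distinct common ancestors add.
J and K are related in two ways: half first cousins through their fathers (r = 1/16) and half first cousins through their mothers (r = 1/16).
r = 1/16 + 1/16 = 0.125.

0.125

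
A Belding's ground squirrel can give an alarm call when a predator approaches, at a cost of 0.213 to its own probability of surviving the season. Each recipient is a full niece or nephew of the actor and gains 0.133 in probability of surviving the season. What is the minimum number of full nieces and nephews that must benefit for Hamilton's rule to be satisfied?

7

r to a full niece or nephew = 0.25 (full aunt/uncle↔niece/nephew: two paths of length 3 through the shared grandparent pair: r = 2·(1/2)^3 = 1/4).
Hamilton's rule: n·r·B > C  ⇒  n > C/(r·B) = 0.213/(0.25·0.133) = 6.406.
The smallest integer exceeding 6.406 is 7.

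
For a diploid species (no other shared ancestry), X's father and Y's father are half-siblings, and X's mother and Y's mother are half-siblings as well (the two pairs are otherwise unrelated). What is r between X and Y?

0.125

Independent pedigree routes through distinct common ancestors add.
X and Y are related in two ways: half first cousins through their fathers (r = 1/16) and half first cousins through their mothers (r = 1/16).
r = 1/16 + 1/16 = 1/8 = 0.125.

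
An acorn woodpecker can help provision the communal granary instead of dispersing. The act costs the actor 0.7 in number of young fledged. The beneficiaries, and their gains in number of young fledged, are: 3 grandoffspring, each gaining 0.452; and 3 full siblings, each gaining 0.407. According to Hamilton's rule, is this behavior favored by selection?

Yes

Hamilton's rule: the trait is favored when the sum of r·B over every recipient exceeds the actor's cost C.
r to a grandoffspring = 0.25 (two parent–offspring links: r = (1/2)^2 = 1/4).
r to a full sibling = 1/2 (full sibs share both parents — two paths of length 2: r = 2·(1/2)^2 = 1/2).
Summing one r·B term per recipient: 3·0.25·0.452 + 3·0.5·0.407 = 0.9495.
0.9495 > 0.7: the indirect benefit exceeds the cost.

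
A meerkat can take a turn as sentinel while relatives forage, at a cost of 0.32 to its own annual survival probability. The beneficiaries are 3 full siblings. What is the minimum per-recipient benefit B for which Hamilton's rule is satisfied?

0.2133

r to a full sibling = 1/2 (full sibs share both parents — two paths of length 2: r = 2·(1/2)^2 = 1/2).
Hamilton's rule with n recipients of equal r: n·r·B > C, so B > C/(n·r) = 0.32/(3·0.5) = 0.2133.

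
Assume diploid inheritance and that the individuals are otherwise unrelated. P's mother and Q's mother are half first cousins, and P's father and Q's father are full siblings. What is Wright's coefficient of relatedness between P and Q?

0.140625

Wright's path rule: contributions from independent ancestry routes add.
P and Q are related in two ways: half second cousins through their mothers (r = 1/64) and first cousins through their fathers (r = 1/8).
r = 1/64 + 1/8 = 9/64 = 0.140625.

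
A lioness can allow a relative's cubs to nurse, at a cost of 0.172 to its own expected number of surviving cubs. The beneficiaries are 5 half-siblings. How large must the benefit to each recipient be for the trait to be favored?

r to a half-sibling = 0.25 (half-sibs share one parent — one path of length 2: r = (1/2)^2 = 1/4).
Hamilton's rule with n recipients of equal r: n·r·B > C, so B > C/(n·r) = 0.172/(5·0.25) = 0.1376.

0.1376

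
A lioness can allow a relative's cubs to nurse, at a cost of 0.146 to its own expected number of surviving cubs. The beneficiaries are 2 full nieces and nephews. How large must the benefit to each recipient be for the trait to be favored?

0.292

r to a full niece or nephew = 1/4 (full aunt/uncle↔niece/nephew: two paths of length 3 through the shared grandparent pair: r = 2·(1/2)^3 = 1/4).
Hamilton's rule with n recipients of equal r: n·r·B > C, so B > C/(n·r) = 0.146/(2·0.25) = 0.292.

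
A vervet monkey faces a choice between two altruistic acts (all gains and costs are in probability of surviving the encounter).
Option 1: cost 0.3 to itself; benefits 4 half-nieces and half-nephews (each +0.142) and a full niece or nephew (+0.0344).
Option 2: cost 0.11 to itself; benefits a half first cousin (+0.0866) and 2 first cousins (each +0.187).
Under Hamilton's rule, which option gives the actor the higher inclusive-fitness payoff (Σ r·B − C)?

Option 2

Option 1: r to a half-niece or half-nephew = 0.125.
Option 1: r to a full niece or nephew = 0.25.
Option 1: Σ r·B − C = (4·0.125·0.142 + 1·0.25·0.0344) − 0.3 = -0.2204.
Option 2: r to a half first cousin = 0.0625.
Option 2: r to a first cousin = 0.125.
Option 2: Σ r·B − C = (1·0.0625·0.0866 + 2·0.125·0.187) − 0.11 = -0.0578375.
Option 2 has the higher net inclusive-fitness payoff.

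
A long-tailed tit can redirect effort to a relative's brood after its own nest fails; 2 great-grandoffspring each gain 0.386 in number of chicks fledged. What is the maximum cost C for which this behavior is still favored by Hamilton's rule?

r to a great-grandoffspring = 1/8 (three parent–offspring links: r = (1/2)^3 = 1/8).
Hamilton's rule: n·r·B > C, so the trait is favored while C < n·r·B = 2·0.125·0.386 = 0.0965.

0.0965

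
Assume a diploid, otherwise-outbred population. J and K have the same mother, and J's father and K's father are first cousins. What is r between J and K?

0.28125

Independent pedigree routes through distinct common ancestors add.
J and K are related in two ways: half-sibs through their shared mother (r = 1/4) and second cousins through their fathers (r = 1/32).
r = 1/4 + 1/32 = 9/32 = 0.28125.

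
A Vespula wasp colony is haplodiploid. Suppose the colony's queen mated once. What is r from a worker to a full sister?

0.75

Haplodiploid full sisters inherit their father's entire haploid genome identically (contributing 1/2) and on average half of their mother's contribution (1/2 · 1/2 = 1/4); r = 1/2 + 1/4 = 3/4.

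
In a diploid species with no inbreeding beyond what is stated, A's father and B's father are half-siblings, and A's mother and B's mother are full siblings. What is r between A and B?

0.1875

With two independent routes of shared ancestry, r is the sum of the two contributions.
A and B are related in two ways: half first cousins through their fathers (r = 1/16) and first cousins through their mothers (r = 1/8).
r = 1/16 + 1/8 = 3/16 = 0.1875.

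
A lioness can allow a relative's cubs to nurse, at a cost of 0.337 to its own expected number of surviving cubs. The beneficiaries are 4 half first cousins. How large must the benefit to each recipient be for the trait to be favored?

r to a half first cousin = 0.0625 (half first cousins share one grandparent — one path of length 4: r = (1/2)^4 = 1/16).
Hamilton's rule with n recipients of equal r: n·r·B > C, so B > C/(n·r) = 0.337/(4·0.0625) = 1.348.

1.348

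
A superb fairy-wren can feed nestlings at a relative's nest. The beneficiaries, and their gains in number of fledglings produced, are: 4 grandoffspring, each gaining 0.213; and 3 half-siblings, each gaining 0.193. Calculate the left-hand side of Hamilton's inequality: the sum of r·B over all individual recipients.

r to a grandoffspring = 1/4 (two parent–offspring links: r = (1/2)^2 = 1/4).
r to a half-sibling = 1/4 (half-sibs share one parent — one path of length 2: r = (1/2)^2 = 1/4).
Summing one r·B term per recipient: 4·0.25·0.213 + 3·0.25·0.193 = 0.35775.

0.35775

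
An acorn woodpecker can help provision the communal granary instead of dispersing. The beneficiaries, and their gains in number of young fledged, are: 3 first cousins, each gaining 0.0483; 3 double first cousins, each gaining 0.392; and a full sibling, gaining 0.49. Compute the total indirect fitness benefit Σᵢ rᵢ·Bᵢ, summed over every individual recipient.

r to a first cousin = 1/8 (first cousins share one grandparent pair — two paths of length 4: r = 2·(1/2)^4 = 1/8).
r to a double first cousin = 1/4 (double first cousins share both grandparent pairs — four paths of length 4: r = 4·(1/2)^4 = 1/4).
r to a full sibling = 1/2 (full sibs share both parents — two paths of length 2: r = 2·(1/2)^2 = 1/2).
Summing one r·B term per recipient: 3·0.125·0.0483 + 3·0.25·0.392 + 1·0.5·0.49 = 0.5571125.

0.5571125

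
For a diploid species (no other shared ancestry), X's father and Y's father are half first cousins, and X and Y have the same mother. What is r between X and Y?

Wright's path rule: contributions from independent ancestry routes add.
X and Y are related in two ways: half second cousins through their fathers (r = 1/64) and half-sibs through their shared mother (r = 1/4).
r = 1/64 + 1/4 = 17/64 = 0.265625.

0.265625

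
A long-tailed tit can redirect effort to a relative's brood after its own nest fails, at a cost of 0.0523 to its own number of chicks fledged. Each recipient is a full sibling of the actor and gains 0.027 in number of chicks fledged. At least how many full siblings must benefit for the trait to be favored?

4

r to a full sibling = 1/2 (full sibs share both parents — two paths of length 2: r = 2·(1/2)^2 = 1/2).
Hamilton's rule: n·r·B > C  ⇒  n > C/(r·B) = 0.0523/(0.5·0.027) = 3.874.
The smallest integer exceeding 3.874 is 4.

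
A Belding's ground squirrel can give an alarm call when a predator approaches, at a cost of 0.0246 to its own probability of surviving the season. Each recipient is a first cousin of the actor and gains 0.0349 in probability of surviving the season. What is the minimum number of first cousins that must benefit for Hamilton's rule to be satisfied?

6

r to a first cousin = 1/8 (first cousins share one grandparent pair — two paths of length 4: r = 2·(1/2)^4 = 1/8).
Hamilton's rule: n·r·B > C  ⇒  n > C/(r·B) = 0.0246/(0.125·0.0349) = 5.639.
The smallest integer exceeding 5.639 is 6.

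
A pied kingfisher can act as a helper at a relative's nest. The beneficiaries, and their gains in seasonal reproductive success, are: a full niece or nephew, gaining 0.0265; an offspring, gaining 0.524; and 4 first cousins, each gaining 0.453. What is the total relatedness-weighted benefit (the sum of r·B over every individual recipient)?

r to a full niece or nephew = 1/4 (full aunt/uncle↔niece/nephew: two paths of length 3 through the shared grandparent pair: r = 2·(1/2)^3 = 1/4).
r to an offspring = 0.5 (one parent–offspring link: r = (1/2)^1 = 1/2).
r to a first cousin = 0.125 (first cousins share one grandparent pair — two paths of length 4: r = 2·(1/2)^4 = 1/8).
Summing one r·B term per recipient: 1·0.25·0.0265 + 1·0.5·0.524 + 4·0.125·0.453 = 0.495125.

0.495125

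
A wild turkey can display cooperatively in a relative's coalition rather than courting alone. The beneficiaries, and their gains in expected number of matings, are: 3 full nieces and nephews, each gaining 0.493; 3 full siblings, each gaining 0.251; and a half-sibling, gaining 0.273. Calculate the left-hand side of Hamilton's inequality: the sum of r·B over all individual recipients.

0.8145

r to a full niece or nephew = 0.25 (full aunt/uncle↔niece/nephew: two paths of length 3 through the shared grandparent pair: r = 2·(1/2)^3 = 1/4).
r to a full sibling = 0.5 (full sibs share both parents — two paths of length 2: r = 2·(1/2)^2 = 1/2).
r to a half-sibling = 1/4 (half-sibs share one parent — one path of length 2: r = (1/2)^2 = 1/4).
Summing one r·B term per recipient: 3·0.25·0.493 + 3·0.5·0.251 + 1·0.25·0.273 = 0.8145.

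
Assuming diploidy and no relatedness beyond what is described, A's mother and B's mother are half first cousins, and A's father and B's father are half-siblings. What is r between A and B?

0.078125

Independent pedigree routes through distinct common ancestors add.
A and B are related in two ways: half second cousins through their mothers (r = 1/64) and half first cousins through their fathers (r = 1/16).
r = 1/64 + 1/16 = 5/64 = 0.078125.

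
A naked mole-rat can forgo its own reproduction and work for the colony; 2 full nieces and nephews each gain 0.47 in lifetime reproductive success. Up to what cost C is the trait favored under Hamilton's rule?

0.235

r to a full niece or nephew = 0.25 (full aunt/uncle↔niece/nephew: two paths of length 3 through the shared grandparent pair: r = 2·(1/2)^3 = 1/4).
Hamilton's rule: n·r·B > C, so the trait is favored while C < n·r·B = 2·0.25·0.47 = 0.235.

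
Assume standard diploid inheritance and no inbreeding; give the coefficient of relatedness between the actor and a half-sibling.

Half-sibs share one parent — one path of length 2: r = (1/2)^2 = 1/4.

0.25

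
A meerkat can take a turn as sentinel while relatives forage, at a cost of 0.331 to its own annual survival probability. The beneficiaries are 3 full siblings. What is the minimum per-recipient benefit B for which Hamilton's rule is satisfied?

r to a full sibling = 0.5 (full sibs share both parents — two paths of length 2: r = 2·(1/2)^2 = 1/2).
Hamilton's rule with n recipients of equal r: n·r·B > C, so B > C/(n·r) = 0.331/(3·0.5) = 0.2207.

0.2207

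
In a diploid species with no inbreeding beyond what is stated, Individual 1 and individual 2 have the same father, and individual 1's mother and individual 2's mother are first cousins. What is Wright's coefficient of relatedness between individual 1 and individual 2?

Wright's path rule: contributions from independent ancestry routes add.
Individual 1 and individual 2 are related in two ways: half-sibs through their shared father (r = 1/4) and second cousins through their mothers (r = 1/32).
r = 1/4 + 1/32 = 9/32 = 0.28125.

0.28125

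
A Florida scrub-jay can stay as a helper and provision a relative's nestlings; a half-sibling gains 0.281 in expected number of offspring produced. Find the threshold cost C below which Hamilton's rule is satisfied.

r to a half-sibling = 0.25 (half-sibs share one parent — one path of length 2: r = (1/2)^2 = 1/4).
Hamilton's rule: n·r·B > C, so the trait is favored while C < n·r·B = 1·0.25·0.281 = 0.07025.

0.07025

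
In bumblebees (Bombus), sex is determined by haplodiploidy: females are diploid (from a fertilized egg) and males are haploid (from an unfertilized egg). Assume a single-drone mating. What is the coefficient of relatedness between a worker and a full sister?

0.75

Haplodiploid full sisters inherit their father's entire haploid genome identically (contributing 1/2) and on average half of their mother's contribution (1/2 · 1/2 = 1/4); r = 1/2 + 1/4 = 3/4.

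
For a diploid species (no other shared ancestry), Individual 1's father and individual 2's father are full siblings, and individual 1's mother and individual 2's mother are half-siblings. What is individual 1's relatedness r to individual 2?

With two independent routes of shared ancestry, r is the sum of the two contributions.
Individual 1 and individual 2 are related in two ways: first cousins through their fathers (r = 1/8) and half first cousins through their mothers (r = 1/16).
r = 1/8 + 1/16 = 0.1875.

0.1875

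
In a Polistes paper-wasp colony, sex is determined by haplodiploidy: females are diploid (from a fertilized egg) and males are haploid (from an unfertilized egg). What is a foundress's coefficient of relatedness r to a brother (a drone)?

Her haploid brother carries none of their father's genes and a random half of their mother's genome; that half matches the maternal half of her own genome with probability 1/2: r = 1/2 · 1/2 = 1/4.

0.25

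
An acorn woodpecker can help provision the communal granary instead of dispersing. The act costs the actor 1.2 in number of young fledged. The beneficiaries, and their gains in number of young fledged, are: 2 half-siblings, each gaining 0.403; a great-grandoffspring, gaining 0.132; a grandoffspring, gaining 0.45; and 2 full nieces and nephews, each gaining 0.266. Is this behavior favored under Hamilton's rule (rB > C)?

No

Hamilton's rule: the trait is favored when the sum of r·B over every recipient exceeds the actor's cost C.
r to a half-sibling = 0.25 (half-sibs share one parent — one path of length 2: r = (1/2)^2 = 1/4).
r to a great-grandoffspring = 0.125 (three parent–offspring links: r = (1/2)^3 = 1/8).
r to a grandoffspring = 0.25 (two parent–offspring links: r = (1/2)^2 = 1/4).
r to a full niece or nephew = 1/4 (full aunt/uncle↔niece/nephew: two paths of length 3 through the shared grandparent pair: r = 2·(1/2)^3 = 1/4).
Summing one r·B term per recipient: 2·0.25·0.403 + 1·0.125·0.132 + 1·0.25·0.45 + 2·0.25·0.266 = 0.4635.
0.4635 < 1.2: the indirect benefit is less than the cost.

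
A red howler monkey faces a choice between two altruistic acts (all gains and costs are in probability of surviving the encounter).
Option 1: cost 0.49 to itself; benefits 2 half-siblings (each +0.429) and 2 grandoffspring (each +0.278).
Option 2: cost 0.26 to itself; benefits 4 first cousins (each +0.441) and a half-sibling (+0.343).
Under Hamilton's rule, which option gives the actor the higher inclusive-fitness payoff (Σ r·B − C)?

Option 2

Option 1: r to a half-sibling = 0.25.
Option 1: r to a grandoffspring = 0.25.
Option 1: Σ r·B − C = (2·0.25·0.429 + 2·0.25·0.278) − 0.49 = -0.1365.
Option 2: r to a first cousin = 0.125.
Option 2: r to a half-sibling = 0.25.
Option 2: Σ r·B − C = (4·0.125·0.441 + 1·0.25·0.343) − 0.26 = 0.04625.
Option 2 has the higher net inclusive-fitness payoff.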